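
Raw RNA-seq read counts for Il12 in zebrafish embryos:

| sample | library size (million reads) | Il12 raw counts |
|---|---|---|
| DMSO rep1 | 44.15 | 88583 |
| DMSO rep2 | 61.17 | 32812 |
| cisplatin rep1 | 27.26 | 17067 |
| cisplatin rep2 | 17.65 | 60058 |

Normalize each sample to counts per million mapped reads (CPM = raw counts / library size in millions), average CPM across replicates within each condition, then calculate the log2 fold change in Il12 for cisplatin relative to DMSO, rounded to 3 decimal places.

0.664

CPM(DMSO rep1) = 88583 / 44.15 = 2006.4100
CPM(DMSO rep2) = 32812 / 61.17 = 536.4067
CPM(cisplatin rep1) = 17067 / 27.26 = 626.0822
CPM(cisplatin rep2) = 60058 / 17.65 = 3402.7195
mean CPM(DMSO) = 1271.4084; mean CPM(cisplatin) = 2014.4009
Fold change = 2014.4009 / 1271.4084 = 1.58439
log2(1.58439) = 0.6639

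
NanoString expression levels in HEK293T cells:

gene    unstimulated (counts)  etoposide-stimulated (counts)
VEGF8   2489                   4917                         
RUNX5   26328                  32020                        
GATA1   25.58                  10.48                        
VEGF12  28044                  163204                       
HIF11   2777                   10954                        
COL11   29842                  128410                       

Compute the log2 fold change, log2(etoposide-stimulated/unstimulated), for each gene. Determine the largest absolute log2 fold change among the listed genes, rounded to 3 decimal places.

2.541

log2(4917/2489) = 0.982  (VEGF8)
log2(32020/26328) = 0.282  (RUNX5)
log2(10.48/25.58) = -1.287  (GATA1)
log2(163204/28044) = 2.541  (VEGF12)
log2(10954/2777) = 1.980  (HIF11)
log2(128410/29842) = 2.105  (COL11)
The largest magnitude belongs to VEGF12.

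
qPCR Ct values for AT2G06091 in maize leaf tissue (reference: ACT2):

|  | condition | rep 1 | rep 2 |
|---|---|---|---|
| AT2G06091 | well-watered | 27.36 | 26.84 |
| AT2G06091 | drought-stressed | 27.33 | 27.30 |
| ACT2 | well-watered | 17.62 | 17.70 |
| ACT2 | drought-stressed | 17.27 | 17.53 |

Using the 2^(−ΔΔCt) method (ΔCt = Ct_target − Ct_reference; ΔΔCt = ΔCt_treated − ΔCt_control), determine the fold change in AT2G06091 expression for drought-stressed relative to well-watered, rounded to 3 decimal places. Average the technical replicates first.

0.719

Mean Ct: AT2G06091 well-watered 27.100; AT2G06091 drought-stressed 27.315; ACT2 well-watered 17.660; ACT2 drought-stressed 17.400
ΔCt(well-watered) = 27.100 − 17.660 = 9.440
ΔCt(drought-stressed) = 27.315 − 17.400 = 9.915
ΔΔCt = 9.915 − 9.440 = 0.475
Fold change = 2^(−0.475) = 0.7195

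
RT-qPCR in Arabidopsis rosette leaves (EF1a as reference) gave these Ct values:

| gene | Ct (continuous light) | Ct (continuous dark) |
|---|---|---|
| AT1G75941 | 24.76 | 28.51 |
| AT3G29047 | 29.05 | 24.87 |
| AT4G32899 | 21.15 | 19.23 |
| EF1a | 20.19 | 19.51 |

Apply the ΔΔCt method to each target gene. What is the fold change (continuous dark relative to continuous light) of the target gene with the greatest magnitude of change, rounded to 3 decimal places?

AT1G75941: ΔΔCt = (28.51−19.51) − (24.76−20.19) = 9.00 − 4.57 = 4.43; fold change = 2^-4.43 = 0.046
AT3G29047: ΔΔCt = (24.87−19.51) − (29.05−20.19) = 5.36 − 8.86 = -3.50; fold change = 2^3.50 = 11.314
AT4G32899: ΔΔCt = (19.23−19.51) − (21.15−20.19) = -0.28 − 0.96 = -1.24; fold change = 2^1.24 = 2.362
AT1G75941 has the largest |ΔΔCt| = 4.43.

0.046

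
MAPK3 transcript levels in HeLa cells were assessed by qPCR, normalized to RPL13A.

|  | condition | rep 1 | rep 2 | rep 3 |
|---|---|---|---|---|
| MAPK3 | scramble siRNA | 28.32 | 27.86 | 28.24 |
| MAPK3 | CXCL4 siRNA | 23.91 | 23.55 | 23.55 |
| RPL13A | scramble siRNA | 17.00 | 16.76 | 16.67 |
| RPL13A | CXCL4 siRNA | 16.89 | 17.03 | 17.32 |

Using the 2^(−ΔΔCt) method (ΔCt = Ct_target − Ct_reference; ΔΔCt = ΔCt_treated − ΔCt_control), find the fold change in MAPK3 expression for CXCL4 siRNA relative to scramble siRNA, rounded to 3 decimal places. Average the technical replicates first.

Mean Ct: MAPK3 scramble siRNA 28.140; MAPK3 CXCL4 siRNA 23.670; RPL13A scramble siRNA 16.810; RPL13A CXCL4 siRNA 17.080
ΔCt(scramble siRNA) = 28.140 − 16.810 = 11.330
ΔCt(CXCL4 siRNA) = 23.670 − 17.080 = 6.590
ΔΔCt = 6.590 − 11.330 = -4.740
Fold change = 2^(−(-4.740)) = 2^4.740 = 26.7228

26.723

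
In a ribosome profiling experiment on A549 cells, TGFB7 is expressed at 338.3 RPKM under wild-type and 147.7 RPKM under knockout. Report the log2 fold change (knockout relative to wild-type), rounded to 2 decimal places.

Fold change = 147.7 / 338.3 = 0.4366
log2(0.4366) = -1.196

-1.20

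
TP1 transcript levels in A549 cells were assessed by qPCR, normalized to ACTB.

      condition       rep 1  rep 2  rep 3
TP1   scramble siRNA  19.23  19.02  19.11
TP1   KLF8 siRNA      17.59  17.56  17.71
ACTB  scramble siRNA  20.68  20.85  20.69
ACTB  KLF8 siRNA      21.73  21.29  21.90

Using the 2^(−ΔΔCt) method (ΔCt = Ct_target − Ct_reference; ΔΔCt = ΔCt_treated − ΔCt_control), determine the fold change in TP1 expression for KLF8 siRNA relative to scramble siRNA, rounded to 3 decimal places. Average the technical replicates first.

Mean Ct: TP1 scramble siRNA 19.120; TP1 KLF8 siRNA 17.620; ACTB scramble siRNA 20.740; ACTB KLF8 siRNA 21.640
ΔCt(scramble siRNA) = 19.120 − 20.740 = -1.620
ΔCt(KLF8 siRNA) = 17.620 − 21.640 = -4.020
ΔΔCt = -4.020 − (-1.620) = -2.400
Fold change = 2^(−(-2.400)) = 2^2.400 = 5.2780

5.278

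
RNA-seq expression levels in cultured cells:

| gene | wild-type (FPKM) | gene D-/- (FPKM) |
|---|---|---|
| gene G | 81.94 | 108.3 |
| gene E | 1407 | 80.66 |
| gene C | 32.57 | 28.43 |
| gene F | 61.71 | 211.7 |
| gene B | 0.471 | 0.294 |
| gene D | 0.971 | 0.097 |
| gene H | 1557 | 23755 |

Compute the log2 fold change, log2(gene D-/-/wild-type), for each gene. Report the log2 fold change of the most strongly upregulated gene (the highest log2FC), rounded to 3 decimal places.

log2(108.3/81.94) = 0.402  (gene G)
log2(80.66/1407) = -4.125  (gene E)
log2(28.43/32.57) = -0.196  (gene C)
log2(211.7/61.71) = 1.778  (gene F)
log2(0.294/0.471) = -0.680  (gene B)
log2(0.097/0.971) = -3.323  (gene D)
log2(23755/1557) = 3.931  (gene H)
gene H is most strongly upregulated.

3.931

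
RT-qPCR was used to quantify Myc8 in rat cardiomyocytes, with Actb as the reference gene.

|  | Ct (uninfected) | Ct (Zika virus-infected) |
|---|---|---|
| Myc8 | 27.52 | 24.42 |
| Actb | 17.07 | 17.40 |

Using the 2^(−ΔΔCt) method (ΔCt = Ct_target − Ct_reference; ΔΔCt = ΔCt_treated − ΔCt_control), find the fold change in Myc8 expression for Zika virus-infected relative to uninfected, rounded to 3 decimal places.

10.778

ΔCt(uninfected) = 27.520 − 17.070 = 10.450
ΔCt(Zika virus-infected) = 24.420 − 17.400 = 7.020
ΔΔCt = 7.020 − 10.450 = -3.430
Fold change = 2^(−(-3.430)) = 2^3.430 = 10.7779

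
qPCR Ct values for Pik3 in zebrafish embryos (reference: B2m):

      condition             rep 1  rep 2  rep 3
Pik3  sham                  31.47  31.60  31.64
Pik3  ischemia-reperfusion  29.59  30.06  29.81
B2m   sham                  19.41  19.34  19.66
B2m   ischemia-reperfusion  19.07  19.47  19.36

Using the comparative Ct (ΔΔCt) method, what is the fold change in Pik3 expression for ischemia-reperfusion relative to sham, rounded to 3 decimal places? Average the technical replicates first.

Mean Ct: Pik3 sham 31.570; Pik3 ischemia-reperfusion 29.820; B2m sham 19.470; B2m ischemia-reperfusion 19.300
ΔCt(sham) = 31.570 − 19.470 = 12.100
ΔCt(ischemia-reperfusion) = 29.820 − 19.300 = 10.520
ΔΔCt = 10.520 − 12.100 = -1.580
Fold change = 2^(−(-1.580)) = 2^1.580 = 2.9897

2.990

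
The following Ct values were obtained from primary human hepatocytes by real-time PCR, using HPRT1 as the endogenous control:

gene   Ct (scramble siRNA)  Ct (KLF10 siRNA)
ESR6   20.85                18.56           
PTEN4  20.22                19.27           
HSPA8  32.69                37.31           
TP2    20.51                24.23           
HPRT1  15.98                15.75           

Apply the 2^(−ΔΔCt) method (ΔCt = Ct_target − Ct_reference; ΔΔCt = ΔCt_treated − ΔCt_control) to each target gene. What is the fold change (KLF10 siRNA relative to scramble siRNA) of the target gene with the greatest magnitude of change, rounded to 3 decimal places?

0.035

ESR6: ΔΔCt = (18.56−15.75) − (20.85−15.98) = 2.81 − 4.87 = -2.06; fold change = 2^2.06 = 4.170
PTEN4: ΔΔCt = (19.27−15.75) − (20.22−15.98) = 3.52 − 4.24 = -0.72; fold change = 2^0.72 = 1.647
HSPA8: ΔΔCt = (37.31−15.75) − (32.69−15.98) = 21.56 − 16.71 = 4.85; fold change = 2^-4.85 = 0.035
TP2: ΔΔCt = (24.23−15.75) − (20.51−15.98) = 8.48 − 4.53 = 3.95; fold change = 2^-3.95 = 0.065
HSPA8 has the largest |ΔΔCt| = 4.85.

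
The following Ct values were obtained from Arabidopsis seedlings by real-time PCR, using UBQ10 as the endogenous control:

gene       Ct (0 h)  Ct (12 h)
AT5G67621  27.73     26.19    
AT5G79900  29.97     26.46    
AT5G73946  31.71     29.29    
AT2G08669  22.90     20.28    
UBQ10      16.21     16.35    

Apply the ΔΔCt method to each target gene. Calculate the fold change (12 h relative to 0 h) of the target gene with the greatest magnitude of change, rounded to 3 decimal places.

12.553

AT5G67621: ΔΔCt = (26.19−16.35) − (27.73−16.21) = 9.84 − 11.52 = -1.68; fold change = 2^1.68 = 3.204
AT5G79900: ΔΔCt = (26.46−16.35) − (29.97−16.21) = 10.11 − 13.76 = -3.65; fold change = 2^3.65 = 12.553
AT5G73946: ΔΔCt = (29.29−16.35) − (31.71−16.21) = 12.94 − 15.50 = -2.56; fold change = 2^2.56 = 5.897
AT2G08669: ΔΔCt = (20.28−16.35) − (22.90−16.21) = 3.93 − 6.69 = -2.76; fold change = 2^2.76 = 6.774
AT5G79900 has the largest |ΔΔCt| = 3.65.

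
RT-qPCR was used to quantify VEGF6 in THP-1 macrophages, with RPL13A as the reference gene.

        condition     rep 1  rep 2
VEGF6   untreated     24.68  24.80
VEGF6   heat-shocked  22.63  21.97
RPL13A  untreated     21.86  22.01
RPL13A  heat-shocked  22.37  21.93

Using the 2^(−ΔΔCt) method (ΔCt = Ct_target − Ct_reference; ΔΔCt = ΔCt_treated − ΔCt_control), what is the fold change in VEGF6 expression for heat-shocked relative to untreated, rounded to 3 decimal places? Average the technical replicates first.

6.298

Mean Ct: VEGF6 untreated 24.740; VEGF6 heat-shocked 22.300; RPL13A untreated 21.935; RPL13A heat-shocked 22.150
ΔCt(untreated) = 24.740 − 21.935 = 2.805
ΔCt(heat-shocked) = 22.300 − 22.150 = 0.150
ΔΔCt = 0.150 − 2.805 = -2.655
Fold change = 2^(−(-2.655)) = 2^2.655 = 6.2985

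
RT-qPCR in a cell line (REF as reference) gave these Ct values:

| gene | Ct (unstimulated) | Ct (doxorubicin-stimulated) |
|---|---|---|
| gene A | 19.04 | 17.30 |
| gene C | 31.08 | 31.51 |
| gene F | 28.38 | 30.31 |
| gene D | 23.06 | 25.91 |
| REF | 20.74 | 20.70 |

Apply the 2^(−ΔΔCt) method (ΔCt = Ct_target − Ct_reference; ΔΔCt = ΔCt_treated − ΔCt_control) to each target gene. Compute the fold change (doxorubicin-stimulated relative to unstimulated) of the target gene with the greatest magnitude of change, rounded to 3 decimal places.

0.135

gene A: ΔΔCt = (17.30−20.70) − (19.04−20.74) = -3.40 − (-1.70) = -1.70; fold change = 2^1.70 = 3.249
gene C: ΔΔCt = (31.51−20.70) − (31.08−20.74) = 10.81 − 10.34 = 0.47; fold change = 2^-0.47 = 0.722
gene F: ΔΔCt = (30.31−20.70) − (28.38−20.74) = 9.61 − 7.64 = 1.97; fold change = 2^-1.97 = 0.255
gene D: ΔΔCt = (25.91−20.70) − (23.06−20.74) = 5.21 − 2.32 = 2.89; fold change = 2^-2.89 = 0.135
gene D has the largest |ΔΔCt| = 2.89.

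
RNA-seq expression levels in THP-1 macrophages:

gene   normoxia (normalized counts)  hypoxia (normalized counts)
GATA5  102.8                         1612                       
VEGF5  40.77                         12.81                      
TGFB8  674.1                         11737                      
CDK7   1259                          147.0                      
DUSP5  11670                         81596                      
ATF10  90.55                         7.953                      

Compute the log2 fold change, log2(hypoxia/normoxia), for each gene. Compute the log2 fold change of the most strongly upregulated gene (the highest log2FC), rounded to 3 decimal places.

4.122

log2(1612/102.8) = 3.971  (GATA5)
log2(12.81/40.77) = -1.670  (VEGF5)
log2(11737/674.1) = 4.122  (TGFB8)
log2(147.0/1259) = -3.098  (CDK7)
log2(81596/11670) = 2.806  (DUSP5)
log2(7.953/90.55) = -3.509  (ATF10)
TGFB8 is most strongly upregulated.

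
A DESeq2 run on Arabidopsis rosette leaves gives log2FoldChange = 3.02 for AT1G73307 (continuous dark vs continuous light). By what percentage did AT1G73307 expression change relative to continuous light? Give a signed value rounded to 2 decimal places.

Fold change = 2^(3.02) = 8.1117
Percent change = (FC − 1) × 100% = (8.1117 − 1) × 100 = 711.17%

711.17%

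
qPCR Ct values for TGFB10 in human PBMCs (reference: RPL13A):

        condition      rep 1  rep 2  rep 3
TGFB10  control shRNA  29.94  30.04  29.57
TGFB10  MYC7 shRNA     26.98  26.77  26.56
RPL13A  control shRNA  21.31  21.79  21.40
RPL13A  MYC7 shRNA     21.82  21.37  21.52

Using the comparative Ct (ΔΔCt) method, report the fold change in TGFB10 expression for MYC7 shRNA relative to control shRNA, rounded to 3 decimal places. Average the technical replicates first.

8.877

Mean Ct: TGFB10 control shRNA 29.850; TGFB10 MYC7 shRNA 26.770; RPL13A control shRNA 21.500; RPL13A MYC7 shRNA 21.570
ΔCt(control shRNA) = 29.850 − 21.500 = 8.350
ΔCt(MYC7 shRNA) = 26.770 − 21.570 = 5.200
ΔΔCt = 5.200 − 8.350 = -3.150
Fold change = 2^(−(-3.150)) = 2^3.150 = 8.8766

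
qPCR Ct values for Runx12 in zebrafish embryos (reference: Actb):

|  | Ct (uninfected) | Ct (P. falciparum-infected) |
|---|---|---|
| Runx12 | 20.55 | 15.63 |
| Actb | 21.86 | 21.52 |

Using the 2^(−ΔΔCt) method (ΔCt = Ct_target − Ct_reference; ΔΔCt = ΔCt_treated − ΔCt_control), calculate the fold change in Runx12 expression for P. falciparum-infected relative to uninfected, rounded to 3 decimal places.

ΔCt(uninfected) = 20.550 − 21.860 = -1.310
ΔCt(P. falciparum-infected) = 15.630 − 21.520 = -5.890
ΔΔCt = -5.890 − (-1.310) = -4.580
Fold change = 2^(−(-4.580)) = 2^4.580 = 23.9176

23.918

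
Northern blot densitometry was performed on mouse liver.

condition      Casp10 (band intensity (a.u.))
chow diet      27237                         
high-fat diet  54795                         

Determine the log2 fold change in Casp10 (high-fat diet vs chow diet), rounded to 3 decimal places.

Fold change = 54795 / 27237 = 2.0118
log2(2.0118) = 1.0085

1.008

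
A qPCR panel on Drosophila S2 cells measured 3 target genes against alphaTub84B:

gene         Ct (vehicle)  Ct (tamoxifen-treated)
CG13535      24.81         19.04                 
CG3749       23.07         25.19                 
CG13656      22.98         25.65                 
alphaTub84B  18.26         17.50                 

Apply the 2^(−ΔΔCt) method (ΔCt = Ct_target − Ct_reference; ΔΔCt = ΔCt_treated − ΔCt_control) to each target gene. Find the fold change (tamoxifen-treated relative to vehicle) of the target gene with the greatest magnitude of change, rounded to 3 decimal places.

32.223

CG13535: ΔΔCt = (19.04−17.50) − (24.81−18.26) = 1.54 − 6.55 = -5.01; fold change = 2^5.01 = 32.223
CG3749: ΔΔCt = (25.19−17.50) − (23.07−18.26) = 7.69 − 4.81 = 2.88; fold change = 2^-2.88 = 0.136
CG13656: ΔΔCt = (25.65−17.50) − (22.98−18.26) = 8.15 − 4.72 = 3.43; fold change = 2^-3.43 = 0.093
CG13535 has the largest |ΔΔCt| = 5.01.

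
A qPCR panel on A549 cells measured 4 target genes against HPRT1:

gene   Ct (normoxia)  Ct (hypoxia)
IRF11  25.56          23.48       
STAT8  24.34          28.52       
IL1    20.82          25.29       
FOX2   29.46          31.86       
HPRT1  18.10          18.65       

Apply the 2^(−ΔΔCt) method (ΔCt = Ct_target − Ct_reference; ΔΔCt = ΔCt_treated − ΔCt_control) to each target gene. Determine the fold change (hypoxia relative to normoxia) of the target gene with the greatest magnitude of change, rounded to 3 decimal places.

IRF11: ΔΔCt = (23.48−18.65) − (25.56−18.10) = 4.83 − 7.46 = -2.63; fold change = 2^2.63 = 6.190
STAT8: ΔΔCt = (28.52−18.65) − (24.34−18.10) = 9.87 − 6.24 = 3.63; fold change = 2^-3.63 = 0.081
IL1: ΔΔCt = (25.29−18.65) − (20.82−18.10) = 6.64 − 2.72 = 3.92; fold change = 2^-3.92 = 0.066
FOX2: ΔΔCt = (31.86−18.65) − (29.46−18.10) = 13.21 − 11.36 = 1.85; fold change = 2^-1.85 = 0.277
IL1 has the largest |ΔΔCt| = 3.92.

0.066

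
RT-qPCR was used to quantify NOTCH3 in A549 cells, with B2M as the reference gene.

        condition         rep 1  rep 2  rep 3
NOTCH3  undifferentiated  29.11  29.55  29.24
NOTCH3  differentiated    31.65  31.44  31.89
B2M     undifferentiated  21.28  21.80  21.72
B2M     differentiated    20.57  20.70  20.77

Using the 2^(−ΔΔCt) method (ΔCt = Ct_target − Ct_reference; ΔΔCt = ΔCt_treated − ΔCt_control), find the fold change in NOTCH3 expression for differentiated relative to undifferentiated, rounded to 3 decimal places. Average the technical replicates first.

0.103

Mean Ct: NOTCH3 undifferentiated 29.300; NOTCH3 differentiated 31.660; B2M undifferentiated 21.600; B2M differentiated 20.680
ΔCt(undifferentiated) = 29.300 − 21.600 = 7.700
ΔCt(differentiated) = 31.660 − 20.680 = 10.980
ΔΔCt = 10.980 − 7.700 = 3.280
Fold change = 2^(−3.280) = 0.1029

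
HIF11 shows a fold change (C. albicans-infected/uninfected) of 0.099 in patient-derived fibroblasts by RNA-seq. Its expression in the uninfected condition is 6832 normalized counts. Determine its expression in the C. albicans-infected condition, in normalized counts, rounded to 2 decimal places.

C. albicans-infected expression = 6832 × 0.099 = 676.37

676.37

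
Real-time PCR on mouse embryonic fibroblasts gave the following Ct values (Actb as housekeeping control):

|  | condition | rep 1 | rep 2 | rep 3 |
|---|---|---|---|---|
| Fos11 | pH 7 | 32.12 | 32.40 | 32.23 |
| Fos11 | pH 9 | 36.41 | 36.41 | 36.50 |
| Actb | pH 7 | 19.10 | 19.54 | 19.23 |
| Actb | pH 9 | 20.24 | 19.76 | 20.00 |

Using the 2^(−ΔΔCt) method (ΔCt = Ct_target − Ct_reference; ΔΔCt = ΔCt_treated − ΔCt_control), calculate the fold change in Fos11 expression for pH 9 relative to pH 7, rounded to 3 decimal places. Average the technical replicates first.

0.090

Mean Ct: Fos11 pH 7 32.250; Fos11 pH 9 36.440; Actb pH 7 19.290; Actb pH 9 20.000
ΔCt(pH 7) = 32.250 − 19.290 = 12.960
ΔCt(pH 9) = 36.440 − 20.000 = 16.440
ΔΔCt = 16.440 − 12.960 = 3.480
Fold change = 2^(−3.480) = 0.0896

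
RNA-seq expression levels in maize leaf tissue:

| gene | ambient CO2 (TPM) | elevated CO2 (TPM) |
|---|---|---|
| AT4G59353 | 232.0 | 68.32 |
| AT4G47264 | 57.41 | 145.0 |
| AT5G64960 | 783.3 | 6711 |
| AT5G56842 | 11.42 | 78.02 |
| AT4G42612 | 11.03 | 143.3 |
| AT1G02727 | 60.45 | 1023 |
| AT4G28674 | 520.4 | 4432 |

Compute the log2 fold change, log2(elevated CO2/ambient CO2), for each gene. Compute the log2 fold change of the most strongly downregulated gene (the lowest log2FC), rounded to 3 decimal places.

-1.764

log2(68.32/232.0) = -1.764  (AT4G59353)
log2(145.0/57.41) = 1.337  (AT4G47264)
log2(6711/783.3) = 3.099  (AT5G64960)
log2(78.02/11.42) = 2.772  (AT5G56842)
log2(143.3/11.03) = 3.700  (AT4G42612)
log2(1023/60.45) = 4.081  (AT1G02727)
log2(4432/520.4) = 3.090  (AT4G28674)
AT4G59353 is most strongly downregulated.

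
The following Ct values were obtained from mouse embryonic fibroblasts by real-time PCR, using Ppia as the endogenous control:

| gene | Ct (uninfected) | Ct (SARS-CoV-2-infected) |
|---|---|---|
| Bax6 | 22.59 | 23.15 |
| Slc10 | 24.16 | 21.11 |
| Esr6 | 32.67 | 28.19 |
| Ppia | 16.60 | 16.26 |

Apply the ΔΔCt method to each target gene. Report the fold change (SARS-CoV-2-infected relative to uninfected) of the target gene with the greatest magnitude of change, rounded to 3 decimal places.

17.630

Bax6: ΔΔCt = (23.15−16.26) − (22.59−16.60) = 6.89 − 5.99 = 0.90; fold change = 2^-0.90 = 0.536
Slc10: ΔΔCt = (21.11−16.26) − (24.16−16.60) = 4.85 − 7.56 = -2.71; fold change = 2^2.71 = 6.543
Esr6: ΔΔCt = (28.19−16.26) − (32.67−16.60) = 11.93 − 16.07 = -4.14; fold change = 2^4.14 = 17.630
Esr6 has the largest |ΔΔCt| = 4.14.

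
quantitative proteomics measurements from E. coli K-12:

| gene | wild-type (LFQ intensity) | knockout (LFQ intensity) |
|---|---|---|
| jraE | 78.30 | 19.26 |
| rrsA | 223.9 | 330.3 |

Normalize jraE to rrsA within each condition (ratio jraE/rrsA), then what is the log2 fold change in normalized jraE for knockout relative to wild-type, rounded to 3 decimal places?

-2.584

jraE/rrsA (wild-type) = 78.30 / 223.9 = 0.34971
jraE/rrsA (knockout) = 19.26 / 330.3 = 0.058311
Fold change = 0.058311 / 0.34971 = 0.1667
log2(0.1667) = -2.5843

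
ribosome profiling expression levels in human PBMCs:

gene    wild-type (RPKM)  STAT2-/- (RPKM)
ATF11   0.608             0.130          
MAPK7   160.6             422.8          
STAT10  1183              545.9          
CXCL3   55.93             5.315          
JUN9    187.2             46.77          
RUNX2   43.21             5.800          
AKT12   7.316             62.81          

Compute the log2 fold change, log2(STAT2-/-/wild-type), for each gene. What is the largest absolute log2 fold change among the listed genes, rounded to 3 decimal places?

log2(0.130/0.608) = -2.226  (ATF11)
log2(422.8/160.6) = 1.397  (MAPK7)
log2(545.9/1183) = -1.116  (STAT10)
log2(5.315/55.93) = -3.395  (CXCL3)
log2(46.77/187.2) = -2.001  (JUN9)
log2(5.800/43.21) = -2.897  (RUNX2)
log2(62.81/7.316) = 3.102  (AKT12)
The largest magnitude belongs to CXCL3.

3.395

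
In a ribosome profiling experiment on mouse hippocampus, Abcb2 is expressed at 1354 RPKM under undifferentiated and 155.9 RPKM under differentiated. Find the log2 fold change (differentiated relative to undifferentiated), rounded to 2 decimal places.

Fold change = 155.9 / 1354 = 0.1151
log2(0.1151) = -3.119

-3.12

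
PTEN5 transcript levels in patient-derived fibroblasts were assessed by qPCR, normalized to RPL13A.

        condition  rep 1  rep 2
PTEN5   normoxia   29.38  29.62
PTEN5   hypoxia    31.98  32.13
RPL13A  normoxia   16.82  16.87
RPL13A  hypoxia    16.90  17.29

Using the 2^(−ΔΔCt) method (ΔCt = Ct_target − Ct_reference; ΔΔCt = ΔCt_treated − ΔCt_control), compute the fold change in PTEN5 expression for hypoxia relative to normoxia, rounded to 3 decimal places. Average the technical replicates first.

Mean Ct: PTEN5 normoxia 29.500; PTEN5 hypoxia 32.055; RPL13A normoxia 16.845; RPL13A hypoxia 17.095
ΔCt(normoxia) = 29.500 − 16.845 = 12.655
ΔCt(hypoxia) = 32.055 − 17.095 = 14.960
ΔΔCt = 14.960 − 12.655 = 2.305
Fold change = 2^(−2.305) = 0.2024

0.202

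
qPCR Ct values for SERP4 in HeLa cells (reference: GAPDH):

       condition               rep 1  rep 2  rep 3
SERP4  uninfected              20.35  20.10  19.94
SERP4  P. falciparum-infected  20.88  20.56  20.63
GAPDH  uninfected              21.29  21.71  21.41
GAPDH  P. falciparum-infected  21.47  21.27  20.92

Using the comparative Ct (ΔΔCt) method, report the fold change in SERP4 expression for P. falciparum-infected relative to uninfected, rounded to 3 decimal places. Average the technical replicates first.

Mean Ct: SERP4 uninfected 20.130; SERP4 P. falciparum-infected 20.690; GAPDH uninfected 21.470; GAPDH P. falciparum-infected 21.220
ΔCt(uninfected) = 20.130 − 21.470 = -1.340
ΔCt(P. falciparum-infected) = 20.690 − 21.220 = -0.530
ΔΔCt = -0.530 − (-1.340) = 0.810
Fold change = 2^(−0.810) = 0.5704

0.570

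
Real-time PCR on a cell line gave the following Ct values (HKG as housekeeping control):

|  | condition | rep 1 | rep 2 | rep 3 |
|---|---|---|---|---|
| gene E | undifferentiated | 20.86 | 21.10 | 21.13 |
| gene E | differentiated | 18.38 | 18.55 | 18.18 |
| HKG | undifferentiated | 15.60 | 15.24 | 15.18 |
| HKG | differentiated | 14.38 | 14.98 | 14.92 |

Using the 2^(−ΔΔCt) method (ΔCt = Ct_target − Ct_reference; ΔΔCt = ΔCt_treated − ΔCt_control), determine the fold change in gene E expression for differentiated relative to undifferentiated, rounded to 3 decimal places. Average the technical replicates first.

Mean Ct: gene E undifferentiated 21.030; gene E differentiated 18.370; HKG undifferentiated 15.340; HKG differentiated 14.760
ΔCt(undifferentiated) = 21.030 − 15.340 = 5.690
ΔCt(differentiated) = 18.370 − 14.760 = 3.610
ΔΔCt = 3.610 − 5.690 = -2.080
Fold change = 2^(−(-2.080)) = 2^2.080 = 4.2281

4.228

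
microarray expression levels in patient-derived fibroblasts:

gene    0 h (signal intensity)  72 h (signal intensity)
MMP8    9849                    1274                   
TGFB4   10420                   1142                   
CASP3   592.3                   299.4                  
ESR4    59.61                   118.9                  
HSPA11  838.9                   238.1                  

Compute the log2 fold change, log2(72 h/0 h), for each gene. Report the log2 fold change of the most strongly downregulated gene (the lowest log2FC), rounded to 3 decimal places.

log2(1274/9849) = -2.951  (MMP8)
log2(1142/10420) = -3.190  (TGFB4)
log2(299.4/592.3) = -0.984  (CASP3)
log2(118.9/59.61) = 0.996  (ESR4)
log2(238.1/838.9) = -1.817  (HSPA11)
TGFB4 is most strongly downregulated.

-3.190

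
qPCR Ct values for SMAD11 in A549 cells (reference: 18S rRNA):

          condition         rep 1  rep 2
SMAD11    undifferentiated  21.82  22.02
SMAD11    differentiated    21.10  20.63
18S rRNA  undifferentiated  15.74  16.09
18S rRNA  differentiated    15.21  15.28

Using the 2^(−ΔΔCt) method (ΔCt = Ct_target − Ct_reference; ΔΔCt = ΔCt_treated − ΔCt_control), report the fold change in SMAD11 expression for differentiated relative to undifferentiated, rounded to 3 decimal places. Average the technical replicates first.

Mean Ct: SMAD11 undifferentiated 21.920; SMAD11 differentiated 20.865; 18S rRNA undifferentiated 15.915; 18S rRNA differentiated 15.245
ΔCt(undifferentiated) = 21.920 − 15.915 = 6.005
ΔCt(differentiated) = 20.865 − 15.245 = 5.620
ΔΔCt = 5.620 − 6.005 = -0.385
Fold change = 2^(−(-0.385)) = 2^0.385 = 1.3059

1.306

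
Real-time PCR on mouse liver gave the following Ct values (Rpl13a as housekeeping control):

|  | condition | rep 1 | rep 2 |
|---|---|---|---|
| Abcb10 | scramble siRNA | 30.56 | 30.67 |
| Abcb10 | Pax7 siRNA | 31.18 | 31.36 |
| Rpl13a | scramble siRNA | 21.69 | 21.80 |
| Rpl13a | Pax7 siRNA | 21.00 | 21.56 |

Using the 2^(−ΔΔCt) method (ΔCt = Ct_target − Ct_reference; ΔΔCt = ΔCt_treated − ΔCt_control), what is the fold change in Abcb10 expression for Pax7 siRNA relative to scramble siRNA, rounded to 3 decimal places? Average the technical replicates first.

Mean Ct: Abcb10 scramble siRNA 30.615; Abcb10 Pax7 siRNA 31.270; Rpl13a scramble siRNA 21.745; Rpl13a Pax7 siRNA 21.280
ΔCt(scramble siRNA) = 30.615 − 21.745 = 8.870
ΔCt(Pax7 siRNA) = 31.270 − 21.280 = 9.990
ΔΔCt = 9.990 − 8.870 = 1.120
Fold change = 2^(−1.120) = 0.4601

0.460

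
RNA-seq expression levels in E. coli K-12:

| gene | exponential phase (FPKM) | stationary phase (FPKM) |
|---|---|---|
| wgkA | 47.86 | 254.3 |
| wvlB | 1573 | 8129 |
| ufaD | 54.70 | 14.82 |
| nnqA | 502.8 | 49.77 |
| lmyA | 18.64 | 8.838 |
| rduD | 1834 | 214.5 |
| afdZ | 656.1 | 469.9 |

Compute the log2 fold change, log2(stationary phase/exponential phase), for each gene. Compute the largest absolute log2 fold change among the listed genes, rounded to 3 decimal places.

3.337

log2(254.3/47.86) = 2.410  (wgkA)
log2(8129/1573) = 2.370  (wvlB)
log2(14.82/54.70) = -1.884  (ufaD)
log2(49.77/502.8) = -3.337  (nnqA)
log2(8.838/18.64) = -1.077  (lmyA)
log2(214.5/1834) = -3.096  (rduD)
log2(469.9/656.1) = -0.482  (afdZ)
The largest magnitude belongs to nnqA.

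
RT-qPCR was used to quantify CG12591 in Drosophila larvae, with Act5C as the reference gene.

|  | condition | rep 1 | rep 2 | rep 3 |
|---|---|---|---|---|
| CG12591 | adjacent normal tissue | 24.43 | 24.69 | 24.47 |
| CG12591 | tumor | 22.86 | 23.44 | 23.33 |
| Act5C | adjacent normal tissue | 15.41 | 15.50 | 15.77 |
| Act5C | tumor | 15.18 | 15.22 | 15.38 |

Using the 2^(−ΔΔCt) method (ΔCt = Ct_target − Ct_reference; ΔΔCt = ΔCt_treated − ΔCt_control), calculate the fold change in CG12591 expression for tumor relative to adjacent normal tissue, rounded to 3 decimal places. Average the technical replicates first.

2.028

Mean Ct: CG12591 adjacent normal tissue 24.530; CG12591 tumor 23.210; Act5C adjacent normal tissue 15.560; Act5C tumor 15.260
ΔCt(adjacent normal tissue) = 24.530 − 15.560 = 8.970
ΔCt(tumor) = 23.210 − 15.260 = 7.950
ΔΔCt = 7.950 − 8.970 = -1.020
Fold change = 2^(−(-1.020)) = 2^1.020 = 2.0279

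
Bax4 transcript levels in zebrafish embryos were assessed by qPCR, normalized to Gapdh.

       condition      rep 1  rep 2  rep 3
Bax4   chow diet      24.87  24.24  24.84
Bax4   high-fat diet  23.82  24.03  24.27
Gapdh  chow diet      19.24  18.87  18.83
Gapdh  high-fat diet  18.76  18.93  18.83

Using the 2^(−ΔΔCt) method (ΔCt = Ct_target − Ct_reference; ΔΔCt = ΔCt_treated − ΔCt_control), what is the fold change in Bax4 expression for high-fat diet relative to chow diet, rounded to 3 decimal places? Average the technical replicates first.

Mean Ct: Bax4 chow diet 24.650; Bax4 high-fat diet 24.040; Gapdh chow diet 18.980; Gapdh high-fat diet 18.840
ΔCt(chow diet) = 24.650 − 18.980 = 5.670
ΔCt(high-fat diet) = 24.040 − 18.840 = 5.200
ΔΔCt = 5.200 − 5.670 = -0.470
Fold change = 2^(−(-0.470)) = 2^0.470 = 1.3851

1.385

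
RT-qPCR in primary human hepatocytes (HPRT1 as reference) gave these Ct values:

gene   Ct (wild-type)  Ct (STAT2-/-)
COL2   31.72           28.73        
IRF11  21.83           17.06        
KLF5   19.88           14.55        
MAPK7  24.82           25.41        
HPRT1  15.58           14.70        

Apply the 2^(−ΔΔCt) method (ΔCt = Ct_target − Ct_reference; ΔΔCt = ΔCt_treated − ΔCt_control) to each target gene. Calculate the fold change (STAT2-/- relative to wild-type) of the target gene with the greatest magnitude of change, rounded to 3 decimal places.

COL2: ΔΔCt = (28.73−14.70) − (31.72−15.58) = 14.03 − 16.14 = -2.11; fold change = 2^2.11 = 4.317
IRF11: ΔΔCt = (17.06−14.70) − (21.83−15.58) = 2.36 − 6.25 = -3.89; fold change = 2^3.89 = 14.825
KLF5: ΔΔCt = (14.55−14.70) − (19.88−15.58) = -0.15 − 4.30 = -4.45; fold change = 2^4.45 = 21.857
MAPK7: ΔΔCt = (25.41−14.70) − (24.82−15.58) = 10.71 − 9.24 = 1.47; fold change = 2^-1.47 = 0.361
KLF5 has the largest |ΔΔCt| = 4.45.

21.857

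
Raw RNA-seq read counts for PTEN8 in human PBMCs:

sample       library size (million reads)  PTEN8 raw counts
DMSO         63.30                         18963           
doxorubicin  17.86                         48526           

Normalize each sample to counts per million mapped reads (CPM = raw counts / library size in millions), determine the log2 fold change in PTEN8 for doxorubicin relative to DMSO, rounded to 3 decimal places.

3.181

CPM(DMSO) = 18963 / 63.30 = 299.5735
CPM(doxorubicin) = 48526 / 17.86 = 2717.0213
Fold change = 2717.0213 / 299.5735 = 9.06963
log2(9.06963) = 3.1810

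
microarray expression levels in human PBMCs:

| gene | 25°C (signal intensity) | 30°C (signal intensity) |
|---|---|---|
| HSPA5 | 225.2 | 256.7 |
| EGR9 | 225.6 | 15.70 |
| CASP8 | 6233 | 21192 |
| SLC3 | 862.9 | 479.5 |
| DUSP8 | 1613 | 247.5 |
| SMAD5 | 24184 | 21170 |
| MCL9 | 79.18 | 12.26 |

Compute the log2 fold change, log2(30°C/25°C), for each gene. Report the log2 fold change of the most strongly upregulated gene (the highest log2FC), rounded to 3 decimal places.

1.766

log2(256.7/225.2) = 0.189  (HSPA5)
log2(15.70/225.6) = -3.845  (EGR9)
log2(21192/6233) = 1.766  (CASP8)
log2(479.5/862.9) = -0.848  (SLC3)
log2(247.5/1613) = -2.704  (DUSP8)
log2(21170/24184) = -0.192  (SMAD5)
log2(12.26/79.18) = -2.691  (MCL9)
CASP8 is most strongly upregulated.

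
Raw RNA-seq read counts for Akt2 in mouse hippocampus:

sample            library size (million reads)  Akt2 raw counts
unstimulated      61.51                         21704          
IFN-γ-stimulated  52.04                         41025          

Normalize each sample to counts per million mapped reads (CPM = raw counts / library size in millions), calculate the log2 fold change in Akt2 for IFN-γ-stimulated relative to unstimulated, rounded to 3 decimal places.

1.160

CPM(unstimulated) = 21704 / 61.51 = 352.8532
CPM(IFN-γ-stimulated) = 41025 / 52.04 = 788.3359
Fold change = 788.3359 / 352.8532 = 2.23418
log2(2.23418) = 1.1597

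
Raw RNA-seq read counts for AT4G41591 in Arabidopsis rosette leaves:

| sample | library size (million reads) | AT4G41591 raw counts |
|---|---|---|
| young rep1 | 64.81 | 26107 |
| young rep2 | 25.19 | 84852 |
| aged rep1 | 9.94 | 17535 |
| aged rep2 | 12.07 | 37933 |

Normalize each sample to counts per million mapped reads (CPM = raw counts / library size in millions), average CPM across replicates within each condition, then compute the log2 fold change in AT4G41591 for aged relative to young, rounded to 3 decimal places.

CPM(young rep1) = 26107 / 64.81 = 402.8236
CPM(young rep2) = 84852 / 25.19 = 3368.4796
CPM(aged rep1) = 17535 / 9.94 = 1764.0845
CPM(aged rep2) = 37933 / 12.07 = 3142.7506
mean CPM(young) = 1885.6516; mean CPM(aged) = 2453.4176
Fold change = 2453.4176 / 1885.6516 = 1.30110
log2(1.30110) = 0.3797

0.380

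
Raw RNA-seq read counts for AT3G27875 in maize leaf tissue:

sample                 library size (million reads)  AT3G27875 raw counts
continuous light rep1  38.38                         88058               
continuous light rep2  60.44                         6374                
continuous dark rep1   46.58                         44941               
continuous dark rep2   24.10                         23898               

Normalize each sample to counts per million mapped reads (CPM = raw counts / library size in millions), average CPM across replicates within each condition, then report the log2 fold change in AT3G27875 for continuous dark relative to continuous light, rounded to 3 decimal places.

-0.295

CPM(continuous light rep1) = 88058 / 38.38 = 2294.3721
CPM(continuous light rep2) = 6374 / 60.44 = 105.4600
CPM(continuous dark rep1) = 44941 / 46.58 = 964.8132
CPM(continuous dark rep2) = 23898 / 24.10 = 991.6183
mean CPM(continuous light) = 1199.9160; mean CPM(continuous dark) = 978.2157
Fold change = 978.2157 / 1199.9160 = 0.81524
log2(0.81524) = -0.2947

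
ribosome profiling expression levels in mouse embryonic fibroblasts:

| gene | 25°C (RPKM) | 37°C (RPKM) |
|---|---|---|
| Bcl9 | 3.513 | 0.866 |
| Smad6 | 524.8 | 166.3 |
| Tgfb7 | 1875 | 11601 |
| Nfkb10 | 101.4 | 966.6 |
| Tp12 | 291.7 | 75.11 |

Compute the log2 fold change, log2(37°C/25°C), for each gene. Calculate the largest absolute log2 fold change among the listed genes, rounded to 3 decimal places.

log2(0.866/3.513) = -2.020  (Bcl9)
log2(166.3/524.8) = -1.658  (Smad6)
log2(11601/1875) = 2.629  (Tgfb7)
log2(966.6/101.4) = 3.253  (Nfkb10)
log2(75.11/291.7) = -1.957  (Tp12)
The largest magnitude belongs to Nfkb10.

3.253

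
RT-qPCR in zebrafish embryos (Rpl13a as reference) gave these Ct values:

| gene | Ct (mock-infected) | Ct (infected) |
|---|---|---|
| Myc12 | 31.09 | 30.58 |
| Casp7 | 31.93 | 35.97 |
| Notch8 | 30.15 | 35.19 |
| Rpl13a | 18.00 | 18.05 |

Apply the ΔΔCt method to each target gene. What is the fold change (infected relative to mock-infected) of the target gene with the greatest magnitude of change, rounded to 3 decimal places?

0.031

Myc12: ΔΔCt = (30.58−18.05) − (31.09−18.00) = 12.53 − 13.09 = -0.56; fold change = 2^0.56 = 1.474
Casp7: ΔΔCt = (35.97−18.05) − (31.93−18.00) = 17.92 − 13.93 = 3.99; fold change = 2^-3.99 = 0.063
Notch8: ΔΔCt = (35.19−18.05) − (30.15−18.00) = 17.14 − 12.15 = 4.99; fold change = 2^-4.99 = 0.031
Notch8 has the largest |ΔΔCt| = 4.99.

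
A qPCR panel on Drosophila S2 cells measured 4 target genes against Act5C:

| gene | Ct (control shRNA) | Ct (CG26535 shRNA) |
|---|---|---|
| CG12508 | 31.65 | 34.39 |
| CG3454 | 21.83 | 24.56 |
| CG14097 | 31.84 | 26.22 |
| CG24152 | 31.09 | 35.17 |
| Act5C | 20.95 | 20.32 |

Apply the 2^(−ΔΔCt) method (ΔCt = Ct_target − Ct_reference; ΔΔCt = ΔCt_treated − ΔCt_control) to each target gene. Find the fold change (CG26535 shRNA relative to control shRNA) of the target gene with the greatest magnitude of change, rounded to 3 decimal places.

31.779

CG12508: ΔΔCt = (34.39−20.32) − (31.65−20.95) = 14.07 − 10.70 = 3.37; fold change = 2^-3.37 = 0.097
CG3454: ΔΔCt = (24.56−20.32) − (21.83−20.95) = 4.24 − 0.88 = 3.36; fold change = 2^-3.36 = 0.097
CG14097: ΔΔCt = (26.22−20.32) − (31.84−20.95) = 5.90 − 10.89 = -4.99; fold change = 2^4.99 = 31.779
CG24152: ΔΔCt = (35.17−20.32) − (31.09−20.95) = 14.85 − 10.14 = 4.71; fold change = 2^-4.71 = 0.038
CG14097 has the largest |ΔΔCt| = 4.99.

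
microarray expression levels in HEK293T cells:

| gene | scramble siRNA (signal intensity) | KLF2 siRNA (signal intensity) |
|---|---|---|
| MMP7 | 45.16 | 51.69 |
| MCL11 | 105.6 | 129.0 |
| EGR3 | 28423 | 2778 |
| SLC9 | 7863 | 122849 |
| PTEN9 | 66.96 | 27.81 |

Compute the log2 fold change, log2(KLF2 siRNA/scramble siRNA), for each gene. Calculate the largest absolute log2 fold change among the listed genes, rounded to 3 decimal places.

3.966

log2(51.69/45.16) = 0.195  (MMP7)
log2(129.0/105.6) = 0.289  (MCL11)
log2(2778/28423) = -3.355  (EGR3)
log2(122849/7863) = 3.966  (SLC9)
log2(27.81/66.96) = -1.268  (PTEN9)
The largest magnitude belongs to SLC9.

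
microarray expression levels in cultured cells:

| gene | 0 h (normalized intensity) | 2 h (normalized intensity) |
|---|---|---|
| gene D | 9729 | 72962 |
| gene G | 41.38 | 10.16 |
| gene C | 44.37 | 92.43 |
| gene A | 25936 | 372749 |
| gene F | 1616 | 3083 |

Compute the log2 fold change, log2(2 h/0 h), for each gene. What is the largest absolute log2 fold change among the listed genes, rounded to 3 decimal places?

3.845

log2(72962/9729) = 2.907  (gene D)
log2(10.16/41.38) = -2.026  (gene G)
log2(92.43/44.37) = 1.059  (gene C)
log2(372749/25936) = 3.845  (gene A)
log2(3083/1616) = 0.932  (gene F)
The largest magnitude belongs to gene A.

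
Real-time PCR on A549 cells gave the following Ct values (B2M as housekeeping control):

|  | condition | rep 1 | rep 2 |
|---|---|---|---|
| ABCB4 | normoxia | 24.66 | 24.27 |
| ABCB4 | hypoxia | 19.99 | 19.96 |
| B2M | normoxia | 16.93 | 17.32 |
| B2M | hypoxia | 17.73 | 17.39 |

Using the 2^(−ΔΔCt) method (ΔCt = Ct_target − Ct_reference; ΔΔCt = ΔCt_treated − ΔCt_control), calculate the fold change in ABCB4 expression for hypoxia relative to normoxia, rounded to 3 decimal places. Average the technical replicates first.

30.379

Mean Ct: ABCB4 normoxia 24.465; ABCB4 hypoxia 19.975; B2M normoxia 17.125; B2M hypoxia 17.560
ΔCt(normoxia) = 24.465 − 17.125 = 7.340
ΔCt(hypoxia) = 19.975 − 17.560 = 2.415
ΔΔCt = 2.415 − 7.340 = -4.925
Fold change = 2^(−(-4.925)) = 2^4.925 = 30.3789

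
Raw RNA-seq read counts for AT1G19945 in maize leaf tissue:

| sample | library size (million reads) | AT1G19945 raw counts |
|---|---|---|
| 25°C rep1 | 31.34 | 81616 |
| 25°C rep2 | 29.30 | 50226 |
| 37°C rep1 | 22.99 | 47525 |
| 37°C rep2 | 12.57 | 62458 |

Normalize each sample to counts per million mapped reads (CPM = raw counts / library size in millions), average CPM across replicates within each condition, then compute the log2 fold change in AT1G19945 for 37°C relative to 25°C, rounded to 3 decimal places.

CPM(25°C rep1) = 81616 / 31.34 = 2604.2119
CPM(25°C rep2) = 50226 / 29.30 = 1714.1980
CPM(37°C rep1) = 47525 / 22.99 = 2067.2031
CPM(37°C rep2) = 62458 / 12.57 = 4968.8146
mean CPM(25°C) = 2159.2049; mean CPM(37°C) = 3518.0089
Fold change = 3518.0089 / 2159.2049 = 1.62931
log2(1.62931) = 0.7043

0.704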